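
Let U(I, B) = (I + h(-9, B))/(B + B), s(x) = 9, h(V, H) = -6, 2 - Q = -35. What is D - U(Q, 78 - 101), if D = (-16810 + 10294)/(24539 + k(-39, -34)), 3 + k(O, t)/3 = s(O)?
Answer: 461531/1129622 ≈ 0.40857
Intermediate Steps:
Q = 37 (Q = 2 - 1*(-35) = 2 + 35 = 37)
k(O, t) = 18 (k(O, t) = -9 + 3*9 = -9 + 27 = 18)
U(I, B) = (-6 + I)/(2*B) (U(I, B) = (I - 6)/(B + B) = (-6 + I)/((2*B)) = (-6 + I)*(1/(2*B)) = (-6 + I)/(2*B))
D = -6516/24557 (D = (-16810 + 10294)/(24539 + 18) = -6516/24557 ≈ -0.26534)
D - U(Q, 78 - 101) = -6516/24557 - (-6 + 37)/(2*(78 - 101)) = -6516/24557 - 31/(2*(-23)) = -6516/24557 - (-1)*31/(2*23) = -6516/24557 - 1*(-31/46) = -6516/24557 + 31/46 = 461531/1129622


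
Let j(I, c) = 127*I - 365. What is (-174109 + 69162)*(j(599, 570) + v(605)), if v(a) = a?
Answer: -8008820411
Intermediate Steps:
j(I, c) = -365 + 127*I
(-174109 + 69162)*(j(599, 570) + v(605)) = (-174109 + 69162)*((-365 + 127*599) + 605) = -104947*((-365 + 76073) + 605) = -104947*(75708 + 605) = -104947*76313 = -8008820411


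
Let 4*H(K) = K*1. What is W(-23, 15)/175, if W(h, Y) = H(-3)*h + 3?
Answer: 81/700 ≈ 0.11571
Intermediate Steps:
H(K) = K/4 (H(K) = (K*1)/4 = K/4)
W(h, Y) = 3 - 3*h/4 (W(h, Y) = ((¼)*(-3))*h + 3 = -3*h/4 + 3 = 3 - 3*h/4)
W(-23, 15)/175 = (3 - ¾*(-23))/175 = (3 + 69/4)*(1/175) = (81/4)*(1/175) = 81/700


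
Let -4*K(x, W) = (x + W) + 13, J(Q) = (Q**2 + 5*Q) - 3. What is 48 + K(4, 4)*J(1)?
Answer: 129/4 ≈ 32.250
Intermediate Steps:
J(Q) = -3 + Q**2 + 5*Q
K(x, W) = -13/4 - W/4 - x/4 (K(x, W) = -((x + W) + 13)/4 = -((W + x) + 13)/4 = -(13 + W + x)/4 = -13/4 - W/4 - x/4)
48 + K(4, 4)*J(1) = 48 + (-13/4 - 1/4*4 - 1/4*4)*(-3 + 1**2 + 5*1) = 48 + (-13/4 - 1 - 1)*(-3 + 1 + 5) = 48 - 21/4*3 = 48 - 63/4 = 129/4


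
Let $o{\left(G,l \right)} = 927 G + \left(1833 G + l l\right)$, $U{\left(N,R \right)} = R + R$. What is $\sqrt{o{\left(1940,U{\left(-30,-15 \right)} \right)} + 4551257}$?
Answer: $\sqrt{9906557} \approx 3147.5$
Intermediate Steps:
$U{\left(N,R \right)} = 2 R$
$o{\left(G,l \right)} = l^{2} + 2760 G$ ($o{\left(G,l \right)} = 927 G + \left(1833 G + l^{2}\right) = 927 G + \left(l^{2} + 1833 G\right) = l^{2} + 2760 G$)
$\sqrt{o{\left(1940,U{\left(-30,-15 \right)} \right)} + 4551257} = \sqrt{\left(\left(2 \left(-15\right)\right)^{2} + 2760 \cdot 1940\right) + 4551257} = \sqrt{\left(\left(-30\right)^{2} + 5354400\right) + 4551257} = \sqrt{\left(900 + 5354400\right) + 4551257} = \sqrt{5355300 + 4551257} = \sqrt{9906557}$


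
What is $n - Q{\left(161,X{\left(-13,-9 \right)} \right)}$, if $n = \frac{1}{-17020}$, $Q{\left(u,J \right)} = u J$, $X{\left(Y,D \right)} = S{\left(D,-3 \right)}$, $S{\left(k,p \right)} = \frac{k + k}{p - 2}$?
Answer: $- \frac{9864793}{17020} \approx -579.6$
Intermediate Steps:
$S{\left(k,p \right)} = \frac{2 k}{-2 + p}$
$X{\left(Y,D \right)} = - \frac{2 D}{5}$ ($X{\left(Y,D \right)} = \frac{2 D}{-2 - 3} = \frac{2 D}{-5} = 2 D \left(- \frac{1}{5}\right) = - \frac{2 D}{5}$)
$Q{\left(u,J \right)} = J u$
$n = - \frac{1}{17020} \approx -5.8754 \cdot 10^{-5}$
$n - Q{\left(161,X{\left(-13,-9 \right)} \right)} = - \frac{1}{17020} - \left(- \frac{2}{5}\right) \left(-9\right) 161 = - \frac{1}{17020} - \frac{18}{5} \cdot 161 = - \frac{1}{17020} - \frac{2898}{5} = - \frac{9864793}{17020}$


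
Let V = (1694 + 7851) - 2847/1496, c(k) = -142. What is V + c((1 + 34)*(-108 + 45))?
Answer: 14064041/1496 ≈ 9401.1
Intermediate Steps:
V = 14276473/1496 (V = 9545 - 2847*1/1496 = 9545 - 2847/1496 = 14276473/1496 ≈ 9543.1)
V + c((1 + 34)*(-108 + 45)) = 14276473/1496 - 142 = 14064041/1496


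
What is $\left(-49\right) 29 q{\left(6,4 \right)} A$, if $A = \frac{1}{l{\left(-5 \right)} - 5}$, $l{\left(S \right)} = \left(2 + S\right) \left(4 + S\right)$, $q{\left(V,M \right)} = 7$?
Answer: $\frac{9947}{2} \approx 4973.5$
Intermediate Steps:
$A = - \frac{1}{2}$ ($A = \frac{1}{\left(8 + \left(-5\right)^{2} + 6 \left(-5\right)\right) - 5} = \frac{1}{\left(8 + 25 - 30\right) - 5} = \frac{1}{3 - 5} = \frac{1}{-2} = - \frac{1}{2} \approx -0.5$)
$\left(-49\right) 29 q{\left(6,4 \right)} A = \left(-49\right) 29 \cdot 7 \left(- \frac{1}{2}\right) = \left(-1421\right) 7 \left(- \frac{1}{2}\right) = \left(-9947\right) \left(- \frac{1}{2}\right) = \frac{9947}{2}$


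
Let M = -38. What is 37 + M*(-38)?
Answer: 1481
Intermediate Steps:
37 + M*(-38) = 37 - 38*(-38) = 37 + 1444 = 1481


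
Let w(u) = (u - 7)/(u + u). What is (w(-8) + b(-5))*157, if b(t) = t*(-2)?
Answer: 27475/16 ≈ 1717.2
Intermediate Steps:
b(t) = -2*t
w(u) = (-7 + u)/(2*u) (w(u) = (-7 + u)/((2*u)) = (-7 + u)*(1/(2*u)) = (-7 + u)/(2*u))
(w(-8) + b(-5))*157 = ((½)*(-7 - 8)/(-8) - 2*(-5))*157 = ((½)*(-⅛)*(-15) + 10)*157 = (15/16 + 10)*157 = (175/16)*157 = 27475/16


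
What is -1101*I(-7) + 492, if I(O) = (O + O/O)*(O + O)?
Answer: -91992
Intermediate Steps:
I(O) = 2*O*(1 + O) (I(O) = (O + 1)*(2*O) = (1 + O)*(2*O) = 2*O*(1 + O))
-1101*I(-7) + 492 = -2202*(-7)*(1 - 7) + 492 = -2202*(-7)*(-6) + 492 = -1101*84 + 492 = -92484 + 492 = -91992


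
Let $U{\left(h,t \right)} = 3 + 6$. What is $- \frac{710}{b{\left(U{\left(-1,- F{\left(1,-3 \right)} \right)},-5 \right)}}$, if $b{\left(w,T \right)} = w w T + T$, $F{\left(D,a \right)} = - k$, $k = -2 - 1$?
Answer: $\frac{71}{41} \approx 1.7317$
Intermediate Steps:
$k = -3$ ($k = -2 - 1 = -3$)
$F{\left(D,a \right)} = 3$ ($F{\left(D,a \right)} = \left(-1\right) \left(-3\right) = 3$)
$U{\left(h,t \right)} = 9$
$b{\left(w,T \right)} = T + T w^{2}$ ($b{\left(w,T \right)} = w^{2} T + T = T w^{2} + T = T + T w^{2}$)
$- \frac{710}{b{\left(U{\left(-1,- F{\left(1,-3 \right)} \right)},-5 \right)}} = - \frac{710}{\left(-5\right) \left(1 + 9^{2}\right)} = - \frac{710}{\left(-5\right) \left(1 + 81\right)} = - \frac{710}{\left(-5\right) 82} = - \frac{710}{-410} = \left(-710\right) \left(- \frac{1}{410}\right) = \frac{71}{41}$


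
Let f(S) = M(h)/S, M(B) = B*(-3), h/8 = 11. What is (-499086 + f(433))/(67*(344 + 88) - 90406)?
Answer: 108052251/13306523 ≈ 8.1202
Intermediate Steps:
h = 88 (h = 8*11 = 88)
M(B) = -3*B
f(S) = -264/S (f(S) = (-3*88)/S = -264/S)
(-499086 + f(433))/(67*(344 + 88) - 90406) = (-499086 - 264/433)/(67*(344 + 88) - 90406) = (-499086 - 264*1/433)/(67*432 - 90406) = (-499086 - 264/433)/(28944 - 90406) = -216104502/433/(-61462) = -216104502/433*(-1/61462) = 108052251/13306523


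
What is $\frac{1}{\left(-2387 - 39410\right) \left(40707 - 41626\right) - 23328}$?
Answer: $\frac{1}{38388115} \approx 2.605 \cdot 10^{-8}$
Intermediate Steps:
$\frac{1}{\left(-2387 - 39410\right) \left(40707 - 41626\right) - 23328} = \frac{1}{\left(-41797\right) \left(-919\right) - 23328} = \frac{1}{38411443 - 23328} = \frac{1}{38388115}$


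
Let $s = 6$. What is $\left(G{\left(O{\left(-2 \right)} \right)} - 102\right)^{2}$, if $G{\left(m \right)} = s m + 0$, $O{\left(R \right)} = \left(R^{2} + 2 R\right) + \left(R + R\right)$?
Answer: $15876$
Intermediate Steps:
$O{\left(R \right)} = R^{2} + 4 R$ ($O{\left(R \right)} = \left(R^{2} + 2 R\right) + 2 R = R^{2} + 4 R$)
$G{\left(m \right)} = 6 m$ ($G{\left(m \right)} = 6 m + 0 = 6 m$)
$\left(G{\left(O{\left(-2 \right)} \right)} - 102\right)^{2} = \left(6 \left(- 2 \left(4 - 2\right)\right) - 102\right)^{2} = \left(6 \left(\left(-2\right) 2\right) - 102\right)^{2} = \left(6 \left(-4\right) - 102\right)^{2} = \left(-24 - 102\right)^{2} = \left(-126\right)^{2} = 15876$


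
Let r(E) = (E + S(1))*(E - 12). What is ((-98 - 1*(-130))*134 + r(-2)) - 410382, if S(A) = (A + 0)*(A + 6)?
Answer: -406164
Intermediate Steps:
S(A) = A*(6 + A)
r(E) = (-12 + E)*(7 + E) (r(E) = (E + 1*(6 + 1))*(E - 12) = (E + 1*7)*(-12 + E) = (E + 7)*(-12 + E) = (7 + E)*(-12 + E) = (-12 + E)*(7 + E))
((-98 - 1*(-130))*134 + r(-2)) - 410382 = ((-98 - 1*(-130))*134 + (-84 + (-2)² - 5*(-2))) - 410382 = ((-98 + 130)*134 + (-84 + 4 + 10)) - 410382 = (32*134 - 70) - 410382 = (4288 - 70) - 410382 = 4218 - 410382 = -406164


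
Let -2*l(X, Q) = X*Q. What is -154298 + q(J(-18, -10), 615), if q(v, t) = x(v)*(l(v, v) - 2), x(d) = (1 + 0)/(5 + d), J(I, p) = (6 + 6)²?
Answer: -23000772/149 ≈ -1.5437e+5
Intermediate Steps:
l(X, Q) = -Q*X/2 (l(X, Q) = -X*Q/2 = -Q*X/2)
J(I, p) = 144 (J(I, p) = 12² = 144)
x(d) = 1/(5 + d)
q(v, t) = (-2 - v²/2)/(5 + v) (q(v, t) = (-v*v/2 - 2)/(5 + v) = (-v²/2 - 2)/(5 + v) = (-2 - v²/2)/(5 + v))
-154298 + q(J(-18, -10), 615) = -154298 + (-4 - 1*144²)/(2*(5 + 144)) = -154298 + (½)*(-4 - 1*20736)/149 = -154298 + (½)*(1/149)*(-4 - 20736) = -154298 + (½)*(1/149)*(-20740) = -154298 - 10370/149 = -23000772/149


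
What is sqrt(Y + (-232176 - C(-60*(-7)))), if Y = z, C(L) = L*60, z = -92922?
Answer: 3*I*sqrt(38922) ≈ 591.86*I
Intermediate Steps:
C(L) = 60*L
Y = -92922
sqrt(Y + (-232176 - C(-60*(-7)))) = sqrt(-92922 + (-232176 - 60*(-60*(-7)))) = sqrt(-92922 + (-232176 - 60*420)) = sqrt(-92922 + (-232176 - 1*25200)) = sqrt(-92922 + (-232176 - 25200)) = sqrt(-92922 - 257376) = sqrt(-350298) = 3*I*sqrt(38922)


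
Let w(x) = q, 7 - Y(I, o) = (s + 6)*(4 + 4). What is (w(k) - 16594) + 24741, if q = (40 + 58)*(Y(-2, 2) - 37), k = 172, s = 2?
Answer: -1065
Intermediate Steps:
Y(I, o) = -57 (Y(I, o) = 7 - (2 + 6)*(4 + 4) = 7 - 8*8 = 7 - 1*64 = 7 - 64 = -57)
q = -9212 (q = (40 + 58)*(-57 - 37) = 98*(-94) = -9212)
w(x) = -9212
(w(k) - 16594) + 24741 = (-9212 - 16594) + 24741 = -25806 + 24741 = -1065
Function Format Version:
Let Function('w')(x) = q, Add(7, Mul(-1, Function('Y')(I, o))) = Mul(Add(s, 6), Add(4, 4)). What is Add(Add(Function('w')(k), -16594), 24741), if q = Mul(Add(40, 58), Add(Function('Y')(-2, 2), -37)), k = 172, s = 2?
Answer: -1065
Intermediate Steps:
Function('Y')(I, o) = -57 (Function('Y')(I, o) = Add(7, Mul(-1, Mul(Add(2, 6), Add(4, 4)))) = Add(7, Mul(-1, Mul(8, 8))) = Add(7, Mul(-1, 64)) = Add(7, -64) = -57)
q = -9212 (q = Mul(Add(40, 58), Add(-57, -37)) = Mul(98, -94) = -9212)
Function('w')(x) = -9212
Add(Add(Function('w')(k), -16594), 24741) = Add(Add(-9212, -16594), 24741) = Add(-25806, 24741) = -1065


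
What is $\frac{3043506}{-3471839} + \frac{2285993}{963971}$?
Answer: $\frac{5002748128801}{3346752112669} \approx 1.4948$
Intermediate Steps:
$\frac{3043506}{-3471839} + \frac{2285993}{963971} = 3043506 \left(- \frac{1}{3471839}\right) + 2285993 \cdot \frac{1}{963971} = - \frac{3043506}{3471839} + \frac{2285993}{963971} = \frac{5002748128801}{3346752112669}$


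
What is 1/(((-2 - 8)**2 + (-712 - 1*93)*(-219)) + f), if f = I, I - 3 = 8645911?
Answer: 1/8822309 ≈ 1.1335e-7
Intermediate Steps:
I = 8645914 (I = 3 + 8645911 = 8645914)
f = 8645914
1/(((-2 - 8)**2 + (-712 - 1*93)*(-219)) + f) = 1/(((-2 - 8)**2 + (-712 - 1*93)*(-219)) + 8645914) = 1/(((-10)**2 + (-712 - 93)*(-219)) + 8645914) = 1/((100 - 805*(-219)) + 8645914) = 1/((100 + 176295) + 8645914) = 1/(176395 + 8645914) = 1/8822309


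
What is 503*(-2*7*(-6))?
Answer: 42252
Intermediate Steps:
503*(-2*7*(-6)) = 503*(-14*(-6)) = 503*84 = 42252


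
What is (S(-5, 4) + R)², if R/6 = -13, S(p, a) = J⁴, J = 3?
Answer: 9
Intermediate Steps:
S(p, a) = 81 (S(p, a) = 3⁴ = 81)
R = -78 (R = 6*(-13) = -78)
(S(-5, 4) + R)² = (81 - 78)² = 3² = 9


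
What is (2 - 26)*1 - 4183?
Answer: -4207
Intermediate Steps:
(2 - 26)*1 - 4183 = -24*1 - 4183 = -24 - 4183 = -4207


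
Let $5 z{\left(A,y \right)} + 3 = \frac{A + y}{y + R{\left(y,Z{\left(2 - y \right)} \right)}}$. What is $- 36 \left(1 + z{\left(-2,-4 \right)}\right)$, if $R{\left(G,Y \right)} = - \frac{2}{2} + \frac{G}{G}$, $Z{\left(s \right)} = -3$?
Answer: $- \frac{126}{5} \approx -25.2$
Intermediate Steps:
$R{\left(G,Y \right)} = 0$ ($R{\left(G,Y \right)} = \left(-2\right) \frac{1}{2} + 1 = -1 + 1 = 0$)
$z{\left(A,y \right)} = - \frac{3}{5} + \frac{A + y}{5 y}$ ($z{\left(A,y \right)} = - \frac{3}{5} + \frac{\left(A + y\right) \frac{1}{y + 0}}{5} = - \frac{3}{5} + \frac{\left(A + y\right) \frac{1}{y}}{5} = - \frac{3}{5} + \frac{\frac{1}{y} \left(A + y\right)}{5} = - \frac{3}{5} + \frac{A + y}{5 y}$)
$- 36 \left(1 + z{\left(-2,-4 \right)}\right) = - 36 \left(1 + \frac{-2 - -8}{5 \left(-4\right)}\right) = - 36 \left(1 + \frac{1}{5} \left(- \frac{1}{4}\right) \left(-2 + 8\right)\right) = - 36 \left(1 + \frac{1}{5} \left(- \frac{1}{4}\right) 6\right) = - 36 \left(1 - \frac{3}{10}\right) = \left(-36\right) \frac{7}{10} = - \frac{126}{5}$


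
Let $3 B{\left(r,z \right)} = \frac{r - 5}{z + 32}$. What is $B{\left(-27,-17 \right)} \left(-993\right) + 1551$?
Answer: $\frac{33857}{15} \approx 2257.1$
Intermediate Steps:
$B{\left(r,z \right)} = \frac{-5 + r}{3 \left(32 + z\right)}$ ($B{\left(r,z \right)} = \frac{\left(r - 5\right) \frac{1}{z + 32}}{3} = \frac{\left(-5 + r\right) \frac{1}{32 + z}}{3} = \frac{\frac{1}{32 + z} \left(-5 + r\right)}{3} = \frac{-5 + r}{3 \left(32 + z\right)}$)
$B{\left(-27,-17 \right)} \left(-993\right) + 1551 = \frac{-5 - 27}{3 \left(32 - 17\right)} \left(-993\right) + 1551 = \frac{1}{3} \cdot \frac{1}{15} \left(-32\right) \left(-993\right) + 1551 = \left(- \frac{32}{45}\right) \left(-993\right) + 1551 = \frac{10592}{15} + 1551 = \frac{33857}{15}$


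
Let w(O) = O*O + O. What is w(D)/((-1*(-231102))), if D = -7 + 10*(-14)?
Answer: 3577/38517 ≈ 0.092868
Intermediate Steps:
D = -147 (D = -7 - 140 = -147)
w(O) = O + O**2 (w(O) = O**2 + O = O + O**2)
w(D)/((-1*(-231102))) = (-147*(1 - 147))/((-1*(-231102))) = -147*(-146)/231102 = 21462*(1/231102) = 3577/38517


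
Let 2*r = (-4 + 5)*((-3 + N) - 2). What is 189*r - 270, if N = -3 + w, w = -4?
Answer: -1404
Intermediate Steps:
N = -7 (N = -3 - 4 = -7)
r = -6 (r = ((-4 + 5)*((-3 - 7) - 2))/2 = (1*(-10 - 2))/2 = (1*(-12))/2 = (½)*(-12) = -6)
189*r - 270 = 189*(-6) - 270 = -1134 - 270 = -1404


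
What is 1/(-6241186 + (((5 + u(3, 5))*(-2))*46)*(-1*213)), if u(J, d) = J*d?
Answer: -1/5849266 ≈ -1.7096e-7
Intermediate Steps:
1/(-6241186 + (((5 + u(3, 5))*(-2))*46)*(-1*213)) = 1/(-6241186 + (((5 + 3*5)*(-2))*46)*(-1*213)) = 1/(-6241186 + (((5 + 15)*(-2))*46)*(-213)) = 1/(-6241186 + ((20*(-2))*46)*(-213)) = 1/(-6241186 - 40*46*(-213)) = 1/(-6241186 - 1840*(-213)) = 1/(-6241186 + 391920) = 1/(-5849266) = -1/5849266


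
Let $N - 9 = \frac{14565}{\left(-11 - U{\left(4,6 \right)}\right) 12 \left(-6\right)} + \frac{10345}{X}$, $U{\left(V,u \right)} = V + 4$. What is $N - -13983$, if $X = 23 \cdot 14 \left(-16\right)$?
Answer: $\frac{4111483643}{293664} \approx 14001.0$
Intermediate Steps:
$U{\left(V,u \right)} = 4 + V$
$X = -5152$ ($X = 322 \left(-16\right) = -5152$)
$N = \frac{5179931}{293664}$ ($N = 9 + \left(\frac{14565}{\left(-11 - \left(4 + 4\right)\right) 12 \left(-6\right)} + \frac{10345}{-5152}\right) = 9 + \left(\frac{14565}{\left(-11 - 8\right) 12 \left(-6\right)} + 10345 \left(- \frac{1}{5152}\right)\right) = 9 - \left(\frac{10345}{5152} - \frac{14565}{\left(-11 - 8\right) 12 \left(-6\right)}\right) = 9 - \left(\frac{10345}{5152} - \frac{14565}{\left(-19\right) 12 \left(-6\right)}\right) = 9 - \left(\frac{10345}{5152} - \frac{14565}{\left(-228\right) \left(-6\right)}\right) = 9 - \left(\frac{10345}{5152} - \frac{14565}{1368}\right) = 9 + \left(14565 \cdot \frac{1}{1368} - \frac{10345}{5152}\right) = 9 + \left(\frac{4855}{456} - \frac{10345}{5152}\right) = 9 + \frac{2536955}{293664} = \frac{5179931}{293664} \approx 17.639$)
$N - -13983 = \frac{5179931}{293664} - -13983 = \frac{5179931}{293664} + 13983 = \frac{4111483643}{293664}$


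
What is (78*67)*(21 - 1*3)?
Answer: 94068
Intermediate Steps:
(78*67)*(21 - 1*3) = 5226*(21 - 3) = 5226*18 = 94068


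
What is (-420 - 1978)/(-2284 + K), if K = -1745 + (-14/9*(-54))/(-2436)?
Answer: 3161/5311 ≈ 0.59518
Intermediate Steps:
K = -50606/29 (K = -1745 + (-14*⅑*(-54))*(-1/2436) = -1745 - 14/9*(-54)*(-1/2436) = -1745 + 84*(-1/2436) = -1745 - 1/29 = -50606/29 ≈ -1745.0)
(-420 - 1978)/(-2284 + K) = (-420 - 1978)/(-2284 - 50606/29) = -2398/(-116842/29) = -2398*(-29/116842) = 3161/5311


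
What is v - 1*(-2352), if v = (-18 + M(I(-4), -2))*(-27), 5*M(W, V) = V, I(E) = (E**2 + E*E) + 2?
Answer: 14244/5 ≈ 2848.8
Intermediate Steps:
I(E) = 2 + 2*E**2 (I(E) = (E**2 + E**2) + 2 = 2*E**2 + 2 = 2 + 2*E**2)
M(W, V) = V/5
v = 2484/5 (v = (-18 + (1/5)*(-2))*(-27) = (-18 - 2/5)*(-27) = -92/5*(-27) = 2484/5 ≈ 496.80)
v - 1*(-2352) = 2484/5 - 1*(-2352) = 2484/5 + 2352 = 14244/5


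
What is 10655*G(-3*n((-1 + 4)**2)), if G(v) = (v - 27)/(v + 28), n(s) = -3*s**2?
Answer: 7479810/757 ≈ 9880.9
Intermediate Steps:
G(v) = (-27 + v)/(28 + v)
10655*G(-3*n((-1 + 4)**2)) = 10655*((-27 - (-9)*((-1 + 4)**2)**2)/(28 - (-9)*((-1 + 4)**2)**2)) = 10655*((-27 - (-9)*(3**2)**2)/(28 - (-9)*(3**2)**2)) = 10655*((-27 - (-9)*9**2)/(28 - (-9)*9**2)) = 10655*((-27 - (-9)*81)/(28 - (-9)*81)) = 10655*((-27 - 3*(-243))/(28 - 3*(-243))) = 10655*((-27 + 729)/(28 + 729)) = 10655*(702/757) = 7479810/757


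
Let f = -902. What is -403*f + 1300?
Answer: 364806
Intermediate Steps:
-403*f + 1300 = -403*(-902) + 1300 = 363506 + 1300 = 364806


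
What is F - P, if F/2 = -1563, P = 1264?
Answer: -4390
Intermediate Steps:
F = -3126 (F = 2*(-1563) = -3126)
F - P = -3126 - 1*1264 = -3126 - 1264 = -4390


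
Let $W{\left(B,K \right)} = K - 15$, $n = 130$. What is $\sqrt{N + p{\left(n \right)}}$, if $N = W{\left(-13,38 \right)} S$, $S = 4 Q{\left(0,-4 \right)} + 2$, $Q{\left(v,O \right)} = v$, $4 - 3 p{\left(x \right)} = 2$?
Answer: $\frac{2 \sqrt{105}}{3} \approx 6.8313$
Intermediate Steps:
$p{\left(x \right)} = \frac{2}{3}$ ($p{\left(x \right)} = \frac{4}{3} - \frac{2}{3} = \frac{2}{3}$)
$W{\left(B,K \right)} = -15 + K$ ($W{\left(B,K \right)} = K - 15 = -15 + K$)
$S = 2$ ($S = 4 \cdot 0 + 2 = 0 + 2 = 2$)
$N = 46$ ($N = \left(-15 + 38\right) 2 = 23 \cdot 2 = 46$)
$\sqrt{N + p{\left(n \right)}} = \sqrt{46 + \frac{2}{3}} = \sqrt{\frac{140}{3}} = \frac{2 \sqrt{105}}{3}$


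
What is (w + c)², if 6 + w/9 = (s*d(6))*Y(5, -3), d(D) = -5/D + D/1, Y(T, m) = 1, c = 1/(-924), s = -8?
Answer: 154940640625/853776 ≈ 1.8148e+5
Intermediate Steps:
c = -1/924 ≈ -0.0010823
d(D) = D - 5/D (d(D) = -5/D + D*1 = -5/D + D = D - 5/D)
w = -426 (w = -54 + 9*(-8*(6 - 5/6)*1) = -54 + 9*(-8*(6 - 5*⅙)*1) = -54 + 9*(-8*(6 - ⅚)*1) = -54 + 9*(-8*31/6*1) = -54 + 9*(-124/3*1) = -54 + 9*(-124/3) = -54 - 372 = -426)
(w + c)² = (-426 - 1/924)² = (-393625/924)² = 154940640625/853776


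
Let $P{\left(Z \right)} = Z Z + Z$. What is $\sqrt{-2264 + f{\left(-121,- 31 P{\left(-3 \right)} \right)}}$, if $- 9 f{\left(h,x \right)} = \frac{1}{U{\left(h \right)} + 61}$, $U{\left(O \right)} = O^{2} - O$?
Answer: $\frac{i \sqrt{55272121167}}{4941} \approx 47.581 i$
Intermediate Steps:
$P{\left(Z \right)} = Z + Z^{2}$ ($P{\left(Z \right)} = Z^{2} + Z = Z + Z^{2}$)
$f{\left(h,x \right)} = - \frac{1}{9 \left(61 + h \left(-1 + h\right)\right)}$ ($f{\left(h,x \right)} = - \frac{1}{9 \left(h \left(-1 + h\right) + 61\right)} = - \frac{1}{9 \left(61 + h \left(-1 + h\right)\right)}$)
$\sqrt{-2264 + f{\left(-121,- 31 P{\left(-3 \right)} \right)}} = \sqrt{-2264 - \frac{1}{549 + 9 \left(-121\right) \left(-1 - 121\right)}} = \sqrt{-2264 - \frac{1}{549 + 9 \left(-121\right) \left(-122\right)}} = \sqrt{-2264 - \frac{1}{549 + 132858}} = \sqrt{-2264 - \frac{1}{133407}} = \sqrt{- \frac{302033449}{133407}} = \frac{i \sqrt{55272121167}}{4941}$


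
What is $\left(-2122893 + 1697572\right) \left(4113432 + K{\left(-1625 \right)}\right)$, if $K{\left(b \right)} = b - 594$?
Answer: $-1748585224373$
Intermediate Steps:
$K{\left(b \right)} = -594 + b$ ($K{\left(b \right)} = b - 594 = -594 + b$)
$\left(-2122893 + 1697572\right) \left(4113432 + K{\left(-1625 \right)}\right) = \left(-2122893 + 1697572\right) \left(4113432 - 2219\right) = - 425321 \left(4113432 - 2219\right) = \left(-425321\right) 4111213 = -1748585224373$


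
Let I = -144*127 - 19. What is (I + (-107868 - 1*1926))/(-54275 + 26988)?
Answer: 128101/27287 ≈ 4.6946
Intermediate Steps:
I = -18307 (I = -18288 - 19 = -18307)
(I + (-107868 - 1*1926))/(-54275 + 26988) = (-18307 + (-107868 - 1*1926))/(-54275 + 26988) = (-18307 + (-107868 - 1926))/(-27287) = (-18307 - 109794)*(-1/27287) = -128101*(-1/27287) = 128101/27287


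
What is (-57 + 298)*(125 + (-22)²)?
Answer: 146769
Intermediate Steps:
(-57 + 298)*(125 + (-22)²) = 241*(125 + 484) = 241*609 = 146769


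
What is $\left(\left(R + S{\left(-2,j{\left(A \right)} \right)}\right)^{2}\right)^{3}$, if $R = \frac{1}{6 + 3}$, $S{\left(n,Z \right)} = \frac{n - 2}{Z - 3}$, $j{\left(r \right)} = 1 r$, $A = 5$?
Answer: $\frac{24137569}{531441} \approx 45.419$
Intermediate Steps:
$j{\left(r \right)} = r$
$S{\left(n,Z \right)} = \frac{-2 + n}{-3 + Z}$
$R = \frac{1}{9} \approx 0.11111$
$\left(\left(R + S{\left(-2,j{\left(A \right)} \right)}\right)^{2}\right)^{3} = \left(\left(\frac{1}{9} + \frac{-2 - 2}{-3 + 5}\right)^{2}\right)^{3} = \left(\left(\frac{1}{9} + \frac{1}{2} \left(-4\right)\right)^{2}\right)^{3} = \left(\left(\frac{1}{9} - 2\right)^{2}\right)^{3} = \left(\left(- \frac{17}{9}\right)^{2}\right)^{3} = \left(\frac{289}{81}\right)^{3} = \frac{24137569}{531441}$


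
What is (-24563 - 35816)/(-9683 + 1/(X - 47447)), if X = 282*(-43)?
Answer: 3596958167/576845360 ≈ 6.2356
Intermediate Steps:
X = -12126
(-24563 - 35816)/(-9683 + 1/(X - 47447)) = (-24563 - 35816)/(-9683 + 1/(-12126 - 47447)) = -60379/(-9683 + 1/(-59573)) = -60379/(-9683 - 1/59573) = -60379/(-576845360/59573) = -60379*(-59573/576845360) = 3596958167/576845360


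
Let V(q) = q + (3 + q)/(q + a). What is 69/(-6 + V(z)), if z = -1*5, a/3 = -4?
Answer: -1173/185 ≈ -6.3405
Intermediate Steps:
a = -12 (a = 3*(-4) = -12)
z = -5
V(q) = q + (3 + q)/(-12 + q) (V(q) = q + (3 + q)/(q - 12) = q + (3 + q)/(-12 + q))
69/(-6 + V(z)) = 69/(-6 + (3 + (-5)² - 11*(-5))/(-12 - 5)) = 69/(-6 + (3 + 25 + 55)/(-17)) = 69/(-6 - 1/17*83) = 69/(-6 - 83/17) = 69/(-185/17) = 69*(-17/185) = -1173/185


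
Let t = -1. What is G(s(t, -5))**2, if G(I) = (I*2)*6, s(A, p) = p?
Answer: 3600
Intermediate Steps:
G(I) = 12*I (G(I) = (2*I)*6 = 12*I)
G(s(t, -5))**2 = (12*(-5))**2 = (-60)**2 = 3600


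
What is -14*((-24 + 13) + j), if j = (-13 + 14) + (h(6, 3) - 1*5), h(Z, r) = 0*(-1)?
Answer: 210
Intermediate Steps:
h(Z, r) = 0
j = -4 (j = (-13 + 14) + (0 - 1*5) = 1 + (0 - 5) = 1 - 5 = -4)
-14*((-24 + 13) + j) = -14*((-24 + 13) - 4) = -14*(-11 - 4) = -14*(-15) = 210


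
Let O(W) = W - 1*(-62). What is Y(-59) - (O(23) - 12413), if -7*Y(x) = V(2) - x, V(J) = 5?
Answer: 86232/7 ≈ 12319.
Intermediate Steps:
O(W) = 62 + W (O(W) = W + 62 = 62 + W)
Y(x) = -5/7 + x/7 (Y(x) = -(5 - x)/7 = -5/7 + x/7)
Y(-59) - (O(23) - 12413) = (-5/7 + (⅐)*(-59)) - ((62 + 23) - 12413) = (-5/7 - 59/7) - (85 - 12413) = -64/7 - 1*(-12328) = -64/7 + 12328 = 86232/7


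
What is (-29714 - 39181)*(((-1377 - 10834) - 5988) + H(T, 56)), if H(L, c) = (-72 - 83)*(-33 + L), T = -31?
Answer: 570381705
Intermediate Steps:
H(L, c) = 5115 - 155*L (H(L, c) = -155*(-33 + L) = 5115 - 155*L)
(-29714 - 39181)*(((-1377 - 10834) - 5988) + H(T, 56)) = (-29714 - 39181)*(((-1377 - 10834) - 5988) + (5115 - 155*(-31))) = -68895*((-12211 - 5988) + (5115 + 4805)) = -68895*(-18199 + 9920) = -68895*(-8279) = 570381705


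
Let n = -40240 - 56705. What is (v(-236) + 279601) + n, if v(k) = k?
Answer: 182420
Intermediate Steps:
n = -96945
(v(-236) + 279601) + n = (-236 + 279601) - 96945 = 279365 - 96945 = 182420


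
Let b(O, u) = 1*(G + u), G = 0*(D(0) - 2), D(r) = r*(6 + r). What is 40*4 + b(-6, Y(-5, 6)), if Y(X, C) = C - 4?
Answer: 162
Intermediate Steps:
G = 0 (G = 0*(0*(6 + 0) - 2) = 0*(0*6 - 2) = 0*(0 - 2) = 0*(-2) = 0)
Y(X, C) = -4 + C
b(O, u) = u (b(O, u) = 1*(0 + u) = 1*u = u)
40*4 + b(-6, Y(-5, 6)) = 40*4 + (-4 + 6) = 160 + 2 = 162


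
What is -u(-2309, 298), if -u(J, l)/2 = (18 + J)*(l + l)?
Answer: -2730872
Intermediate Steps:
u(J, l) = -4*l*(18 + J) (u(J, l) = -2*(18 + J)*(l + l) = -2*(18 + J)*2*l = -4*l*(18 + J))
-u(-2309, 298) = -(-4)*298*(18 - 2309) = -(-4)*298*(-2291) = -1*2730872 = -2730872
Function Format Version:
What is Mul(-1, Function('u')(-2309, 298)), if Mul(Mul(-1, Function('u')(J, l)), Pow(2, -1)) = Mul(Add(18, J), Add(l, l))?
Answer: -2730872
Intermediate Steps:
Function('u')(J, l) = Mul(-4, l, Add(18, J)) (Function('u')(J, l) = Mul(-2, Mul(Add(18, J), Add(l, l))) = Mul(-2, Mul(Add(18, J), Mul(2, l))) = Mul(-2, Mul(2, l, Add(18, J))) = Mul(-4, l, Add(18, J)))
Mul(-1, Function('u')(-2309, 298)) = Mul(-1, Mul(-4, 298, Add(18, -2309))) = Mul(-1, Mul(-4, 298, -2291)) = Mul(-1, 2730872) = -2730872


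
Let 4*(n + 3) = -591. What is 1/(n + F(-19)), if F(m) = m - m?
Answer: -4/603 ≈ -0.0066335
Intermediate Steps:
F(m) = 0
n = -603/4 (n = -3 + (1/4)*(-591) = -3 - 591/4 = -603/4 ≈ -150.75)
1/(n + F(-19)) = 1/(-603/4 + 0) = 1/(-603/4) = -4/603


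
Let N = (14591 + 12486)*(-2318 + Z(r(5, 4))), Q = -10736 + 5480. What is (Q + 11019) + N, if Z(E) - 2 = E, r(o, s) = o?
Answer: -62569184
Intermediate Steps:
Q = -5256
Z(E) = 2 + E
N = -62574947 (N = (14591 + 12486)*(-2318 + (2 + 5)) = 27077*(-2318 + 7) = 27077*(-2311) = -62574947)
(Q + 11019) + N = (-5256 + 11019) - 62574947 = 5763 - 62574947 = -62569184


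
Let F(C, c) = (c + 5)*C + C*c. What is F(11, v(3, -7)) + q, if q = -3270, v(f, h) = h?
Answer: -3369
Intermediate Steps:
F(C, c) = C*c + C*(5 + c) (F(C, c) = (5 + c)*C + C*c = C*(5 + c) + C*c = C*c + C*(5 + c))
F(11, v(3, -7)) + q = 11*(5 + 2*(-7)) - 3270 = 11*(5 - 14) - 3270 = 11*(-9) - 3270 = -99 - 3270 = -3369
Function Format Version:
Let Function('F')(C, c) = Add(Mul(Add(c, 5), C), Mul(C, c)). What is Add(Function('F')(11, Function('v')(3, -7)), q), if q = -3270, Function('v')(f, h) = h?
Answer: -3369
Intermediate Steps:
Function('F')(C, c) = Add(Mul(C, c), Mul(C, Add(5, c))) (Function('F')(C, c) = Add(Mul(Add(5, c), C), Mul(C, c)) = Add(Mul(C, Add(5, c)), Mul(C, c)) = Add(Mul(C, c), Mul(C, Add(5, c))))
Add(Function('F')(11, Function('v')(3, -7)), q) = Add(Mul(11, Add(5, Mul(2, -7))), -3270) = Add(Mul(11, Add(5, -14)), -3270) = Add(Mul(11, -9), -3270) = Add(-99, -3270) = -3369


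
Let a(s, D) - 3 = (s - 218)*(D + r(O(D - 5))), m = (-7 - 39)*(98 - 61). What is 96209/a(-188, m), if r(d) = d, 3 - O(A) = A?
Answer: -96209/3245 ≈ -29.648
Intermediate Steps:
O(A) = 3 - A
m = -1702 (m = -46*37 = -1702)
a(s, D) = -1741 + 8*s (a(s, D) = 3 + (s - 218)*(D + (3 - (D - 5))) = 3 + (-218 + s)*(D + (3 - (-5 + D))) = 3 + (-218 + s)*(D + (3 + (5 - D))) = 3 + (-218 + s)*(D + (8 - D)) = 3 + (-218 + s)*8 = 3 + (-1744 + 8*s) = -1741 + 8*s)
96209/a(-188, m) = 96209/(-1741 + 8*(-188)) = 96209/(-1741 - 1504) = 96209/(-3245) = 96209*(-1/3245) = -96209/3245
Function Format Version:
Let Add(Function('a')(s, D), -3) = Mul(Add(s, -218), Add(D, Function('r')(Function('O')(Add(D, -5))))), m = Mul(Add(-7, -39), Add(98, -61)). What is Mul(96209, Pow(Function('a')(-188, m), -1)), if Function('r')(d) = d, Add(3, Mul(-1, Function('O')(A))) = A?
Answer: Rational(-96209, 3245) ≈ -29.648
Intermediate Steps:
Function('O')(A) = Add(3, Mul(-1, A))
m = -1702 (m = Mul(-46, 37) = -1702)
Function('a')(s, D) = Add(-1741, Mul(8, s)) (Function('a')(s, D) = Add(3, Mul(Add(s, -218), Add(D, Add(3, Mul(-1, Add(D, -5)))))) = Add(3, Mul(Add(-218, s), Add(D, Add(3, Mul(-1, Add(-5, D)))))) = Add(3, Mul(Add(-218, s), Add(D, Add(3, Add(5, Mul(-1, D)))))) = Add(3, Mul(Add(-218, s), Add(D, Add(8, Mul(-1, D))))) = Add(3, Mul(Add(-218, s), 8)) = Add(3, Add(-1744, Mul(8, s))) = Add(-1741, Mul(8, s)))
Mul(96209, Pow(Function('a')(-188, m), -1)) = Mul(96209, Pow(Add(-1741, Mul(8, -188)), -1)) = Mul(96209, Pow(Add(-1741, -1504), -1)) = Mul(96209, Pow(-3245, -1)) = Mul(96209, Rational(-1, 3245)) = Rational(-96209, 3245)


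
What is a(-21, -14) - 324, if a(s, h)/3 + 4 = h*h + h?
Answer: 210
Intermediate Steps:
a(s, h) = -12 + 3*h + 3*h**2 (a(s, h) = -12 + 3*(h*h + h) = -12 + 3*(h**2 + h) = -12 + 3*(h + h**2) = -12 + (3*h + 3*h**2) = -12 + 3*h + 3*h**2)
a(-21, -14) - 324 = (-12 + 3*(-14) + 3*(-14)**2) - 324 = (-12 - 42 + 3*196) - 324 = (-12 - 42 + 588) - 324 = 534 - 324 = 210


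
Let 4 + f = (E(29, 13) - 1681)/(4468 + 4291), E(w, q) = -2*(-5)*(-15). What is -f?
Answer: 36867/8759 ≈ 4.2090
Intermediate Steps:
E(w, q) = -150 (E(w, q) = 10*(-15) = -150)
f = -36867/8759 (f = -4 + (-150 - 1681)/(4468 + 4291) = -4 - 1831/8759 = -36867/8759 ≈ -4.2090)
-f = -1*(-36867/8759) = 36867/8759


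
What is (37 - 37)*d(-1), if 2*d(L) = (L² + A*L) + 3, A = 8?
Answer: 0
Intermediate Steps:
d(L) = 3/2 + L²/2 + 4*L (d(L) = ((L² + 8*L) + 3)/2 = (3 + L² + 8*L)/2 = 3/2 + L²/2 + 4*L)
(37 - 37)*d(-1) = (37 - 37)*(3/2 + (½)*(-1)² + 4*(-1)) = 0*(3/2 + (½)*1 - 4) = 0*(3/2 + ½ - 4) = 0*(-2) = 0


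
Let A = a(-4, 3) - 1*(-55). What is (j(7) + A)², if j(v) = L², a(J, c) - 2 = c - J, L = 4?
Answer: 6400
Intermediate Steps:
a(J, c) = 2 + c - J (a(J, c) = 2 + (c - J) = 2 + c - J)
j(v) = 16 (j(v) = 4² = 16)
A = 64 (A = (2 + 3 - 1*(-4)) - 1*(-55) = (2 + 3 + 4) + 55 = 9 + 55 = 64)
(j(7) + A)² = (16 + 64)² = 80² = 6400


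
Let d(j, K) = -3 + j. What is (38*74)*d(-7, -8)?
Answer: -28120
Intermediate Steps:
(38*74)*d(-7, -8) = (38*74)*(-3 - 7) = 2812*(-10) = -28120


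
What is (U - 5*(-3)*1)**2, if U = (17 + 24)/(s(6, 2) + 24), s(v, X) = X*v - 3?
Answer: 287296/1089 ≈ 263.82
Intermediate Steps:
s(v, X) = -3 + X*v
U = 41/33 (U = (17 + 24)/((-3 + 2*6) + 24) = 41/((-3 + 12) + 24) = 41/(9 + 24) = 41/33 ≈ 1.2424)
(U - 5*(-3)*1)**2 = (41/33 - 5*(-3)*1)**2 = (41/33 + 15*1)**2 = (41/33 + 15)**2 = (536/33)**2 = 287296/1089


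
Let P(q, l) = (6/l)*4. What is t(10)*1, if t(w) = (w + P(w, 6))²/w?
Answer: 98/5 ≈ 19.600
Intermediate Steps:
P(q, l) = 24/l
t(w) = (4 + w)²/w (t(w) = (w + 24/6)²/w = (w + 24*(⅙))²/w = (w + 4)²/w = (4 + w)²/w)
t(10)*1 = ((4 + 10)²/10)*1 = ((⅒)*14²)*1 = ((⅒)*196)*1 = (98/5)*1 = 98/5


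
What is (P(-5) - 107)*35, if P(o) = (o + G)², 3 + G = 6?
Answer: -3605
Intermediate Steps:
G = 3 (G = -3 + 6 = 3)
P(o) = (3 + o)² (P(o) = (o + 3)² = (3 + o)²)
(P(-5) - 107)*35 = ((3 - 5)² - 107)*35 = ((-2)² - 107)*35 = (4 - 107)*35 = -103*35 = -3605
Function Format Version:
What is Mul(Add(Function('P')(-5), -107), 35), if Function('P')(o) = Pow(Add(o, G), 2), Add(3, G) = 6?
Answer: -3605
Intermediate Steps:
G = 3 (G = Add(-3, 6) = 3)
Function('P')(o) = Pow(Add(3, o), 2) (Function('P')(o) = Pow(Add(o, 3), 2) = Pow(Add(3, o), 2))
Mul(Add(Function('P')(-5), -107), 35) = Mul(Add(Pow(Add(3, -5), 2), -107), 35) = Mul(Add(Pow(-2, 2), -107), 35) = Mul(Add(4, -107), 35) = Mul(-103, 35) = -3605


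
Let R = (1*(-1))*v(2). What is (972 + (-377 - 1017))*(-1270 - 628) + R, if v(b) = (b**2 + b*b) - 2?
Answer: 800950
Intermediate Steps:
v(b) = -2 + 2*b**2 (v(b) = (b**2 + b**2) - 2 = 2*b**2 - 2 = -2 + 2*b**2)
R = -6 (R = (1*(-1))*(-2 + 2*2**2) = -(-2 + 2*4) = -(-2 + 8) = -1*6 = -6)
(972 + (-377 - 1017))*(-1270 - 628) + R = (972 + (-377 - 1017))*(-1270 - 628) - 6 = (972 - 1394)*(-1898) - 6 = -422*(-1898) - 6 = 800956 - 6 = 800950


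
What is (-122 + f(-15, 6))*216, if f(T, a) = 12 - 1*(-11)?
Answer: -21384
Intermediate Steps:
f(T, a) = 23 (f(T, a) = 12 + 11 = 23)
(-122 + f(-15, 6))*216 = (-122 + 23)*216 = -99*216 = -21384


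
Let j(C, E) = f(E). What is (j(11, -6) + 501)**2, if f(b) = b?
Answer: 245025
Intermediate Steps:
j(C, E) = E
(j(11, -6) + 501)**2 = (-6 + 501)**2 = 495**2 = 245025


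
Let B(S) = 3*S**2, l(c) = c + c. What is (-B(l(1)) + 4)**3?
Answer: -512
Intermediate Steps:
l(c) = 2*c
(-B(l(1)) + 4)**3 = (-3*(2*1)**2 + 4)**3 = (-3*2**2 + 4)**3 = (-3*4 + 4)**3 = (-1*12 + 4)**3 = (-12 + 4)**3 = (-8)**3 = -512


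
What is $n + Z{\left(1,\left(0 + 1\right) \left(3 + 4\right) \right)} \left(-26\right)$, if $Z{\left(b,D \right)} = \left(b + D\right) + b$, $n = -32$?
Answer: $-266$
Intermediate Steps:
$Z{\left(b,D \right)} = D + 2 b$ ($Z{\left(b,D \right)} = \left(D + b\right) + b = D + 2 b$)
$n + Z{\left(1,\left(0 + 1\right) \left(3 + 4\right) \right)} \left(-26\right) = -32 + \left(\left(0 + 1\right) \left(3 + 4\right) + 2 \cdot 1\right) \left(-26\right) = -32 + \left(1 \cdot 7 + 2\right) \left(-26\right) = -32 + \left(7 + 2\right) \left(-26\right) = -32 + 9 \left(-26\right) = -32 - 234 = -266$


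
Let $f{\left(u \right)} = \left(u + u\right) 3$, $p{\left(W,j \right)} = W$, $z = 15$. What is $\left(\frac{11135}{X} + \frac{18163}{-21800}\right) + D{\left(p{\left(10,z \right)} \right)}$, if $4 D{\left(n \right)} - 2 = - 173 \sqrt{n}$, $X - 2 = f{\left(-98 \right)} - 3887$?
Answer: $- \frac{275230399}{97511400} - \frac{173 \sqrt{10}}{4} \approx -139.59$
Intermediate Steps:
$f{\left(u \right)} = 6 u$ ($f{\left(u \right)} = 2 u 3 = 6 u$)
$X = -4473$ ($X = 2 + \left(6 \left(-98\right) - 3887\right) = 2 - 4475 = -4473$)
$D{\left(n \right)} = \frac{1}{2} - \frac{173 \sqrt{n}}{4}$ ($D{\left(n \right)} = \frac{1}{2} + \frac{\left(-173\right) \sqrt{n}}{4} = \frac{1}{2} - \frac{173 \sqrt{n}}{4}$)
$\left(\frac{11135}{X} + \frac{18163}{-21800}\right) + D{\left(p{\left(10,z \right)} \right)} = \left(\frac{11135}{-4473} + \frac{18163}{-21800}\right) + \left(\frac{1}{2} - \frac{173 \sqrt{10}}{4}\right) = \left(11135 \left(- \frac{1}{4473}\right) + 18163 \left(- \frac{1}{21800}\right)\right) + \left(\frac{1}{2} - \frac{173 \sqrt{10}}{4}\right) = \left(- \frac{11135}{4473} - \frac{18163}{21800}\right) + \left(\frac{1}{2} - \frac{173 \sqrt{10}}{4}\right) = - \frac{323986099}{97511400} + \left(\frac{1}{2} - \frac{173 \sqrt{10}}{4}\right) = - \frac{275230399}{97511400} - \frac{173 \sqrt{10}}{4}$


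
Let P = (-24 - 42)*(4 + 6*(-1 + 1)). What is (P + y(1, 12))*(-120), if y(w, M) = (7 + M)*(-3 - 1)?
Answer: 40800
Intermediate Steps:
y(w, M) = -28 - 4*M (y(w, M) = (7 + M)*(-4) = -28 - 4*M)
P = -264 (P = -66*(4 + 6*0) = -66*(4 + 0) = -66*4 = -264)
(P + y(1, 12))*(-120) = (-264 + (-28 - 4*12))*(-120) = (-264 + (-28 - 48))*(-120) = (-264 - 76)*(-120) = -340*(-120) = 40800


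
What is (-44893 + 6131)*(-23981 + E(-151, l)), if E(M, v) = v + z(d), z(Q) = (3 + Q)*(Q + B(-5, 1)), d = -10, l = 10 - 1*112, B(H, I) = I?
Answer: 931063240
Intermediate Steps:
l = -102 (l = 10 - 112 = -102)
z(Q) = (1 + Q)*(3 + Q) (z(Q) = (3 + Q)*(Q + 1) = (3 + Q)*(1 + Q) = (1 + Q)*(3 + Q))
E(M, v) = 63 + v (E(M, v) = v + (3 + (-10)**2 + 4*(-10)) = v + (3 + 100 - 40) = v + 63 = 63 + v)
(-44893 + 6131)*(-23981 + E(-151, l)) = (-44893 + 6131)*(-23981 + (63 - 102)) = -38762*(-23981 - 39) = -38762*(-24020) = 931063240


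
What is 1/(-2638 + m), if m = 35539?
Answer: 1/32901 ≈ 3.0394e-5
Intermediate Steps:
1/(-2638 + m) = 1/(-2638 + 35539) = 1/32901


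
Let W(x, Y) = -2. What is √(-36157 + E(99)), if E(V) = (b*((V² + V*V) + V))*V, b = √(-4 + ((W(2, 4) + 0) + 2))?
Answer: √(-36157 + 3900798*I) ≈ 1390.1 + 1403.1*I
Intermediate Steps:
b = 2*I (b = √(-4 + ((-2 + 0) + 2)) = √(-4 + (-2 + 2)) = √(-4 + 0) = √(-4) = 2*I ≈ 2.0*I)
E(V) = 2*I*V*(V + 2*V²) (E(V) = ((2*I)*((V² + V*V) + V))*V = ((2*I)*((V² + V²) + V))*V = ((2*I)*(2*V² + V))*V = ((2*I)*(V + 2*V²))*V = (2*I*(V + 2*V²))*V = 2*I*V*(V + 2*V²))
√(-36157 + E(99)) = √(-36157 + I*99²*(2 + 4*99)) = √(-36157 + I*9801*(2 + 396)) = √(-36157 + I*9801*398) = √(-36157 + 3900798*I)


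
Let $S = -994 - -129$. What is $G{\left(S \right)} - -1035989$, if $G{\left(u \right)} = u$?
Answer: $1035124$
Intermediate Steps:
$S = -865$ ($S = -994 + 129 = -865$)
$G{\left(S \right)} - -1035989 = -865 - -1035989 = -865 + 1035989 = 1035124$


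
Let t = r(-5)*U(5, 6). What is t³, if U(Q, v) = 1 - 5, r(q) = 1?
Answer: -64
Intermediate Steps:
U(Q, v) = -4
t = -4 (t = 1*(-4) = -4)
t³ = (-4)³ = -64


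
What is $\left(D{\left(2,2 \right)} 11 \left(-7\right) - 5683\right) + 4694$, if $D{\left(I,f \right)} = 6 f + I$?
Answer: $-2067$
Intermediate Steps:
$D{\left(I,f \right)} = I + 6 f$
$\left(D{\left(2,2 \right)} 11 \left(-7\right) - 5683\right) + 4694 = \left(\left(2 + 6 \cdot 2\right) 11 \left(-7\right) - 5683\right) + 4694 = \left(\left(2 + 12\right) 11 \left(-7\right) - 5683\right) + 4694 = \left(14 \cdot 11 \left(-7\right) - 5683\right) + 4694 = \left(154 \left(-7\right) - 5683\right) + 4694 = \left(-1078 - 5683\right) + 4694 = -6761 + 4694 = -2067$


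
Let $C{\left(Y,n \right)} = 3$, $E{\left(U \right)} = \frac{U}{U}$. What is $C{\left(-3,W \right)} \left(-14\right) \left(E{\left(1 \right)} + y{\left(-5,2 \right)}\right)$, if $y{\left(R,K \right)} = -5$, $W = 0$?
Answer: $168$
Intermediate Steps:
$E{\left(U \right)} = 1$
$C{\left(-3,W \right)} \left(-14\right) \left(E{\left(1 \right)} + y{\left(-5,2 \right)}\right) = 3 \left(-14\right) \left(1 - 5\right) = \left(-42\right) \left(-4\right) = 168$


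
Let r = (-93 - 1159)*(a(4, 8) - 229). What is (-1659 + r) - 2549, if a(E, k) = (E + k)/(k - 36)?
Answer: 1981256/7 ≈ 2.8304e+5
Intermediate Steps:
a(E, k) = (E + k)/(-36 + k)
r = 2010712/7 (r = (-93 - 1159)*((4 + 8)/(-36 + 8) - 229) = -1252*(12/(-28) - 229) = -1252*(-1/28*12 - 229) = -1252*(-3/7 - 229) = -1252*(-1606/7) = 2010712/7 ≈ 2.8724e+5)
(-1659 + r) - 2549 = (-1659 + 2010712/7) - 2549 = 1999099/7 - 2549 = 1981256/7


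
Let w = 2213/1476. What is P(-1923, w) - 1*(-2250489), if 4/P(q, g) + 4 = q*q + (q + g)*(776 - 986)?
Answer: 2270640497391459/1008954275 ≈ 2.2505e+6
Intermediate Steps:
w = 2213/1476 (w = 2213*(1/1476) = 2213/1476 ≈ 1.4993)
P(q, g) = 4/(-4 + q² - 210*g - 210*q) (P(q, g) = 4/(-4 + (q*q + (q + g)*(776 - 986))) = 4/(-4 + (q² + (g + q)*(-210))) = 4/(-4 + (q² + (-210*g - 210*q))) = 4/(-4 + (q² - 210*g - 210*q)) = 4/(-4 + q² - 210*g - 210*q))
P(-1923, w) - 1*(-2250489) = 4/(-4 + (-1923)² - 210*2213/1476 - 210*(-1923)) - 1*(-2250489) = 4/(-4 + 3697929 - 77455/246 + 403830) + 2250489 = 4/(1008954275/246) + 2250489 = 4*(246/1008954275) + 2250489 = 984/1008954275 + 2250489 = 2270640497391459/1008954275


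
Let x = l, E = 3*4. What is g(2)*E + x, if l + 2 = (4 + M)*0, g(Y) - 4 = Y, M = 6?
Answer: 70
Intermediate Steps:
g(Y) = 4 + Y
l = -2 (l = -2 + (4 + 6)*0 = -2 + 10*0 = -2 + 0 = -2)
E = 12
x = -2
g(2)*E + x = (4 + 2)*12 - 2 = 6*12 - 2 = 72 - 2 = 70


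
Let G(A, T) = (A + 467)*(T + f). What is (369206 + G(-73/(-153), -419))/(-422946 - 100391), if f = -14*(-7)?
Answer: -11176438/26690187 ≈ -0.41875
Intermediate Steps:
f = 98
G(A, T) = (98 + T)*(467 + A) (G(A, T) = (A + 467)*(T + 98) = (467 + A)*(98 + T) = (98 + T)*(467 + A))
(369206 + G(-73/(-153), -419))/(-422946 - 100391) = (369206 + (45766 + 98*(-73/(-153)) + 467*(-419) - 73/(-153)*(-419)))/(-422946 - 100391) = (369206 + (45766 + 98*(-73*(-1/153)) - 195673 - 73*(-1/153)*(-419)))/(-523337) = (369206 + (45766 + 98*(73/153) - 195673 + (73/153)*(-419)))*(-1/523337) = (369206 + (45766 + 7154/153 - 195673 - 30587/153))*(-1/523337) = (369206 - 7653068/51)*(-1/523337) = (11176438/51)*(-1/523337) = -11176438/26690187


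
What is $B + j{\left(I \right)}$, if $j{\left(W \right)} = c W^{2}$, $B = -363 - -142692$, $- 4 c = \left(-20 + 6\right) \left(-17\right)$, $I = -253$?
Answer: $- \frac{7332413}{2} \approx -3.6662 \cdot 10^{6}$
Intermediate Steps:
$c = - \frac{119}{2}$ ($c = - \frac{\left(-20 + 6\right) \left(-17\right)}{4} = - \frac{\left(-14\right) \left(-17\right)}{4} = \left(- \frac{1}{4}\right) 238 = - \frac{119}{2} \approx -59.5$)
$B = 142329$ ($B = -363 + 142692 = 142329$)
$j{\left(W \right)} = - \frac{119 W^{2}}{2}$
$B + j{\left(I \right)} = 142329 - \frac{119 \left(-253\right)^{2}}{2} = 142329 - \frac{7617071}{2} = - \frac{7332413}{2}$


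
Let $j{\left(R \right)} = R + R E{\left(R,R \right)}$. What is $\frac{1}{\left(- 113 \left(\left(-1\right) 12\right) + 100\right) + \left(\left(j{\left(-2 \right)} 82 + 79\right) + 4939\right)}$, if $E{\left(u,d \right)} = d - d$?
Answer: $\frac{1}{6310} \approx 0.00015848$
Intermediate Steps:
$E{\left(u,d \right)} = 0$
$j{\left(R \right)} = R$ ($j{\left(R \right)} = R + R 0 = R + 0 = R$)
$\frac{1}{\left(- 113 \left(\left(-1\right) 12\right) + 100\right) + \left(\left(j{\left(-2 \right)} 82 + 79\right) + 4939\right)} = \frac{1}{\left(- 113 \left(\left(-1\right) 12\right) + 100\right) + \left(\left(\left(-2\right) 82 + 79\right) + 4939\right)} = \frac{1}{\left(\left(-113\right) \left(-12\right) + 100\right) + \left(\left(-164 + 79\right) + 4939\right)} = \frac{1}{\left(1356 + 100\right) + \left(-85 + 4939\right)} = \frac{1}{1456 + 4854} = \frac{1}{6310}$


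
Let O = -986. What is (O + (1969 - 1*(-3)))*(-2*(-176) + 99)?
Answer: 444686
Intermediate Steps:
(O + (1969 - 1*(-3)))*(-2*(-176) + 99) = (-986 + (1969 - 1*(-3)))*(-2*(-176) + 99) = (-986 + (1969 + 3))*(352 + 99) = (-986 + 1972)*451 = 986*451 = 444686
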